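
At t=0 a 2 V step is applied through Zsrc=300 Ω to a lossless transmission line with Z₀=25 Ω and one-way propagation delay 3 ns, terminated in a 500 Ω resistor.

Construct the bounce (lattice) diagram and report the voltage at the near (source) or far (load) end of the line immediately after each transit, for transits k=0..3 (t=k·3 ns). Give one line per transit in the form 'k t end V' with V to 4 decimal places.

0 0 source 0.1538
1 3 load 0.2930
2 6 source 0.4108
3 9 load 0.5174

Γ_L=0.904762, Γ_S=0.846154; launch V₁=2·25/325=0.153846
k=0 src: V=0.1538
k=1 load: inc=0.153846, refl=0.153846·0.904762=0.1392; V=0.000000+0.153846+0.139194=0.2930
k=2 src: inc=0.139194, refl=0.139194·0.846154=0.1178; V=0.153846+0.139194+0.117780=0.4108
k=3 load: inc=0.117780, refl=0.117780·0.904762=0.1066; V=0.293040+0.117780+0.106563=0.5174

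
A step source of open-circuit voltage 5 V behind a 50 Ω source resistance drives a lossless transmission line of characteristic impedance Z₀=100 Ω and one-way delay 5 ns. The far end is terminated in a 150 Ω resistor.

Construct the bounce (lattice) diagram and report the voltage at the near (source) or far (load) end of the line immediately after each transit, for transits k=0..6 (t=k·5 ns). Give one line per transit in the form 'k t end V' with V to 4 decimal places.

0 0 source 3.3333
1 5 load 4.0000
2 10 source 3.7778
3 15 load 3.7333
4 20 source 3.7481
5 25 load 3.7511
6 30 source 3.7501

Γ_L=0.200000, Γ_S=-0.333333; launch V₁=5·100/150=3.333333
k=0 src: V=3.3333
k=1 load: inc=3.333333, refl=3.333333·0.200000=0.6667; V=0.000000+3.333333+0.666667=4.0000
k=2 src: inc=0.666667, refl=0.666667·-0.333333=-0.2222; V=3.333333+0.666667+-0.222222=3.7778
k=3 load: inc=-0.222222, refl=-0.222222·0.200000=-0.0444; V=4.000000+-0.222222+-0.044444=3.7333
k=4 src: inc=-0.044444, refl=-0.044444·-0.333333=0.0148; V=3.777778+-0.044444+0.014815=3.7481
k=5 load: inc=0.014815, refl=0.014815·0.200000=0.0030; V=3.733333+0.014815+0.002963=3.7511
k=6 src: inc=0.002963, refl=0.002963·-0.333333=-0.0010; V=3.748148+0.002963+-0.000988=3.7501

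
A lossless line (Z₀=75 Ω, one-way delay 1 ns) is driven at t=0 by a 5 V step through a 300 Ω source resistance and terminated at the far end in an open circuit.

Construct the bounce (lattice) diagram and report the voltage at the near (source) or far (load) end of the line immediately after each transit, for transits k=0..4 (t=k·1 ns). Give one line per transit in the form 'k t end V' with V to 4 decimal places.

0 0 source 1.0000
1 1 load 2.0000
2 2 source 2.6000
3 3 load 3.2000
4 4 source 3.5600

Γ_L=1.000000, Γ_S=0.600000; launch V₁=5·75/375=1.000000
k=0 src: V=1.0000
k=1 load: inc=1.000000, refl=1.000000·1.000000=1.0000; V=0.000000+1.000000+1.000000=2.0000
k=2 src: inc=1.000000, refl=1.000000·0.600000=0.6000; V=1.000000+1.000000+0.600000=2.6000
k=3 load: inc=0.600000, refl=0.600000·1.000000=0.6000; V=2.000000+0.600000+0.600000=3.2000
k=4 src: inc=0.600000, refl=0.600000·0.600000=0.3600; V=2.600000+0.600000+0.360000=3.5600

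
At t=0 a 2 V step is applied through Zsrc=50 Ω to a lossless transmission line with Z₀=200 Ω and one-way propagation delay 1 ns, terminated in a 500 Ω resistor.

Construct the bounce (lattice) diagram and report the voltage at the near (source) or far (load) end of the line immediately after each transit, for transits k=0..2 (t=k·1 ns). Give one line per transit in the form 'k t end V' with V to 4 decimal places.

Γ_L=0.428571, Γ_S=-0.600000; launch V₁=2·200/250=1.600000
k=0 src: V=1.6000
k=1 load: inc=1.600000, refl=1.600000·0.428571=0.6857; V=0.000000+1.600000+0.685714=2.2857
k=2 src: inc=0.685714, refl=0.685714·-0.600000=-0.4114; V=1.600000+0.685714+-0.411429=1.8743

0 0 source 1.6000
1 1 load 2.2857
2 2 source 1.8743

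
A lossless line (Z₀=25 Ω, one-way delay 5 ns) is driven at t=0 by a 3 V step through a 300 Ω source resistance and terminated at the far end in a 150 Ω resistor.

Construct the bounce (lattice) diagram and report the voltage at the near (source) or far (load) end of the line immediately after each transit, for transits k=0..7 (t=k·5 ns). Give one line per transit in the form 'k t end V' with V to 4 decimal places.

Γ_L=0.714286, Γ_S=0.846154; launch V₁=3·25/325=0.230769
k=0 src: V=0.2308
k=1 load: inc=0.230769, refl=0.230769·0.714286=0.1648; V=0.000000+0.230769+0.164835=0.3956
k=2 src: inc=0.164835, refl=0.164835·0.846154=0.1395; V=0.230769+0.164835+0.139476=0.5351
k=3 load: inc=0.139476, refl=0.139476·0.714286=0.0996; V=0.395604+0.139476+0.099626=0.6347
k=4 src: inc=0.099626, refl=0.099626·0.846154=0.0843; V=0.535080+0.099626+0.084299=0.7190
k=5 load: inc=0.084299, refl=0.084299·0.714286=0.0602; V=0.634706+0.084299+0.060213=0.7792
k=6 src: inc=0.060213, refl=0.060213·0.846154=0.0509; V=0.719005+0.060213+0.050950=0.8302
k=7 load: inc=0.050950, refl=0.050950·0.714286=0.0364; V=0.779218+0.050950+0.036393=0.8666

0 0 source 0.2308
1 5 load 0.3956
2 10 source 0.5351
3 15 load 0.6347
4 20 source 0.7190
5 25 load 0.7792
6 30 source 0.8302
7 35 load 0.8666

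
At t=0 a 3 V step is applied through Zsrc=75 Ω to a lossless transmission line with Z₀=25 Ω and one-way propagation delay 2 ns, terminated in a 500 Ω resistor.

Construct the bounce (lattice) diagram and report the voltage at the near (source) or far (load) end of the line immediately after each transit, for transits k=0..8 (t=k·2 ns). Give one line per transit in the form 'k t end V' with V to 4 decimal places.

0 0 source 0.7500
1 2 load 1.4286
2 4 source 1.7679
3 6 load 2.0748
4 8 source 2.2283
5 10 load 2.3672
6 12 source 2.4366
7 14 load 2.4994
8 16 source 2.5309

Γ_L=0.904762, Γ_S=0.500000; launch V₁=3·25/100=0.750000
k=0 src: V=0.7500
k=1 load: inc=0.750000, refl=0.750000·0.904762=0.6786; V=0.000000+0.750000+0.678571=1.4286
k=2 src: inc=0.678571, refl=0.678571·0.500000=0.3393; V=0.750000+0.678571+0.339286=1.7679
k=3 load: inc=0.339286, refl=0.339286·0.904762=0.3070; V=1.428571+0.339286+0.306973=2.0748
k=4 src: inc=0.306973, refl=0.306973·0.500000=0.1535; V=1.767857+0.306973+0.153486=2.2283
k=5 load: inc=0.153486, refl=0.153486·0.904762=0.1389; V=2.074830+0.153486+0.138869=2.3672
k=6 src: inc=0.138869, refl=0.138869·0.500000=0.0694; V=2.228316+0.138869+0.069434=2.4366
k=7 load: inc=0.069434, refl=0.069434·0.904762=0.0628; V=2.367185+0.069434+0.062822=2.4994
k=8 src: inc=0.062822, refl=0.062822·0.500000=0.0314; V=2.436619+0.062822+0.031411=2.5309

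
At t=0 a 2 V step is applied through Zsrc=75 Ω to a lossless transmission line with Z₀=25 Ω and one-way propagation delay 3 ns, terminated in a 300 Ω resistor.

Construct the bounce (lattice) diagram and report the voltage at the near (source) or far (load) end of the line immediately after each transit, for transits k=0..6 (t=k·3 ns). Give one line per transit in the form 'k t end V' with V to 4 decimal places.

0 0 source 0.5000
1 3 load 0.9231
2 6 source 1.1346
3 9 load 1.3136
4 12 source 1.4031
5 15 load 1.4788
6 18 source 1.5167

Γ_L=0.846154, Γ_S=0.500000; launch V₁=2·25/100=0.500000
k=0 src: V=0.5000
k=1 load: inc=0.500000, refl=0.500000·0.846154=0.4231; V=0.000000+0.500000+0.423077=0.9231
k=2 src: inc=0.423077, refl=0.423077·0.500000=0.2115; V=0.500000+0.423077+0.211538=1.1346
k=3 load: inc=0.211538, refl=0.211538·0.846154=0.1790; V=0.923077+0.211538+0.178994=1.3136
k=4 src: inc=0.178994, refl=0.178994·0.500000=0.0895; V=1.134615+0.178994+0.089497=1.4031
k=5 load: inc=0.089497, refl=0.089497·0.846154=0.0757; V=1.313609+0.089497+0.075728=1.4788
k=6 src: inc=0.075728, refl=0.075728·0.500000=0.0379; V=1.403107+0.075728+0.037864=1.5167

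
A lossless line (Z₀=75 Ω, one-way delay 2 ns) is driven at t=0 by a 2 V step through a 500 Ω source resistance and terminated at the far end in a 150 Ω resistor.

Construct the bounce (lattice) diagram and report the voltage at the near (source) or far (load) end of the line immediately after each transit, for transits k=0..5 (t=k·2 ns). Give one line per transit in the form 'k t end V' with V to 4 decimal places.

Γ_L=0.333333, Γ_S=0.739130; launch V₁=2·75/575=0.260870
k=0 src: V=0.2609
k=1 load: inc=0.260870, refl=0.260870·0.333333=0.0870; V=0.000000+0.260870+0.086957=0.3478
k=2 src: inc=0.086957, refl=0.086957·0.739130=0.0643; V=0.260870+0.086957+0.064272=0.4121
k=3 load: inc=0.064272, refl=0.064272·0.333333=0.0214; V=0.347826+0.064272+0.021424=0.4335
k=4 src: inc=0.021424, refl=0.021424·0.739130=0.0158; V=0.412098+0.021424+0.015835=0.4494
k=5 load: inc=0.015835, refl=0.015835·0.333333=0.0053; V=0.433522+0.015835+0.005278=0.4546

0 0 source 0.2609
1 2 load 0.3478
2 4 source 0.4121
3 6 load 0.4335
4 8 source 0.4494
5 10 load 0.4546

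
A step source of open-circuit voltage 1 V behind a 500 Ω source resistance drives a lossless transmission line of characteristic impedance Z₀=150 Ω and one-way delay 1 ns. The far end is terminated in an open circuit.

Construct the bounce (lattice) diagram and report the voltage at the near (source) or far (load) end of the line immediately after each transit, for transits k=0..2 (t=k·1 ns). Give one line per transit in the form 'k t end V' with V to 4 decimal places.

0 0 source 0.2308
1 1 load 0.4615
2 2 source 0.5858

Γ_L=1.000000, Γ_S=0.538462; launch V₁=1·150/650=0.230769
k=0 src: V=0.2308
k=1 load: inc=0.230769, refl=0.230769·1.000000=0.2308; V=0.000000+0.230769+0.230769=0.4615
k=2 src: inc=0.230769, refl=0.230769·0.538462=0.1243; V=0.230769+0.230769+0.124260=0.5858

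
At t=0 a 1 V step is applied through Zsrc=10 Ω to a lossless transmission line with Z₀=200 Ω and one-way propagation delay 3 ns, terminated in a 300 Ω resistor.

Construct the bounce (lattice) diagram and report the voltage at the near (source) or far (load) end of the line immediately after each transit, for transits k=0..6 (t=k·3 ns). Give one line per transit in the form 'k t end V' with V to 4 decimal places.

0 0 source 0.9524
1 3 load 1.1429
2 6 source 0.9705
3 9 load 0.9361
4 12 source 0.9672
5 15 load 0.9735
6 18 source 0.9678

Γ_L=0.200000, Γ_S=-0.904762; launch V₁=1·200/210=0.952381
k=0 src: V=0.9524
k=1 load: inc=0.952381, refl=0.952381·0.200000=0.1905; V=0.000000+0.952381+0.190476=1.1429
k=2 src: inc=0.190476, refl=0.190476·-0.904762=-0.1723; V=0.952381+0.190476+-0.172336=0.9705
k=3 load: inc=-0.172336, refl=-0.172336·0.200000=-0.0345; V=1.142857+-0.172336+-0.034467=0.9361
k=4 src: inc=-0.034467, refl=-0.034467·-0.904762=0.0312; V=0.970522+-0.034467+0.031185=0.9672
k=5 load: inc=0.031185, refl=0.031185·0.200000=0.0062; V=0.936054+0.031185+0.006237=0.9735
k=6 src: inc=0.006237, refl=0.006237·-0.904762=-0.0056; V=0.967239+0.006237+-0.005643=0.9678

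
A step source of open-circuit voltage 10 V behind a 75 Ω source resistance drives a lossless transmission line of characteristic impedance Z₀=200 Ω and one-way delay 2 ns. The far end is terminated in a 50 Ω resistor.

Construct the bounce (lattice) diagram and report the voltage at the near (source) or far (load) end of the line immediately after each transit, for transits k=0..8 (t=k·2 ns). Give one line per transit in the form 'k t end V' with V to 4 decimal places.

Γ_L=-0.600000, Γ_S=-0.454545; launch V₁=10·200/275=7.272727
k=0 src: V=7.2727
k=1 load: inc=7.272727, refl=7.272727·-0.600000=-4.3636; V=0.000000+7.272727+-4.363636=2.9091
k=2 src: inc=-4.363636, refl=-4.363636·-0.454545=1.9835; V=7.272727+-4.363636+1.983471=4.8926
k=3 load: inc=1.983471, refl=1.983471·-0.600000=-1.1901; V=2.909091+1.983471+-1.190083=3.7025
k=4 src: inc=-1.190083, refl=-1.190083·-0.454545=0.5409; V=4.892562+-1.190083+0.540947=4.2434
k=5 load: inc=0.540947, refl=0.540947·-0.600000=-0.3246; V=3.702479+0.540947+-0.324568=3.9189
k=6 src: inc=-0.324568, refl=-0.324568·-0.454545=0.1475; V=4.243426+-0.324568+0.147531=4.0664
k=7 load: inc=0.147531, refl=0.147531·-0.600000=-0.0885; V=3.918858+0.147531+-0.088519=3.9779
k=8 src: inc=-0.088519, refl=-0.088519·-0.454545=0.0402; V=4.066389+-0.088519+0.040236=4.0181

0 0 source 7.2727
1 2 load 2.9091
2 4 source 4.8926
3 6 load 3.7025
4 8 source 4.2434
5 10 load 3.9189
6 12 source 4.0664
7 14 load 3.9779
8 16 source 4.0181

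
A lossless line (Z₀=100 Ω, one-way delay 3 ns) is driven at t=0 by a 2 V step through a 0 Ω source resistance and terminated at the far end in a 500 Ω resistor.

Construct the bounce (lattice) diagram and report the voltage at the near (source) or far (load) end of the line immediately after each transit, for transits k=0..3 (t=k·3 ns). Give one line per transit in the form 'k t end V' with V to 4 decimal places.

0 0 source 2.0000
1 3 load 3.3333
2 6 source 2.0000
3 9 load 1.1111

Γ_L=0.666667, Γ_S=-1.000000; launch V₁=2·100/100=2.000000
k=0 src: V=2.0000
k=1 load: inc=2.000000, refl=2.000000·0.666667=1.3333; V=0.000000+2.000000+1.333333=3.3333
k=2 src: inc=1.333333, refl=1.333333·-1.000000=-1.3333; V=2.000000+1.333333+-1.333333=2.0000
k=3 load: inc=-1.333333, refl=-1.333333·0.666667=-0.8889; V=3.333333+-1.333333+-0.888889=1.1111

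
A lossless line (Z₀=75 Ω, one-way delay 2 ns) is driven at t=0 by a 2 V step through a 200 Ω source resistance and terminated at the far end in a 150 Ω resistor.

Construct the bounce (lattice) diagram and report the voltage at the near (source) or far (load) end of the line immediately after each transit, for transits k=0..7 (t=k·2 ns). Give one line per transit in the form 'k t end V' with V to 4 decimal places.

0 0 source 0.5455
1 2 load 0.7273
2 4 source 0.8099
3 6 load 0.8375
4 8 source 0.8500
5 10 load 0.8542
6 12 source 0.8561
7 14 load 0.8567

Γ_L=0.333333, Γ_S=0.454545; launch V₁=2·75/275=0.545455
k=0 src: V=0.5455
k=1 load: inc=0.545455, refl=0.545455·0.333333=0.1818; V=0.000000+0.545455+0.181818=0.7273
k=2 src: inc=0.181818, refl=0.181818·0.454545=0.0826; V=0.545455+0.181818+0.082645=0.8099
k=3 load: inc=0.082645, refl=0.082645·0.333333=0.0275; V=0.727273+0.082645+0.027548=0.8375
k=4 src: inc=0.027548, refl=0.027548·0.454545=0.0125; V=0.809917+0.027548+0.012522=0.8500
k=5 load: inc=0.012522, refl=0.012522·0.333333=0.0042; V=0.837466+0.012522+0.004174=0.8542
k=6 src: inc=0.004174, refl=0.004174·0.454545=0.0019; V=0.849987+0.004174+0.001897=0.8561
k=7 load: inc=0.001897, refl=0.001897·0.333333=0.0006; V=0.854161+0.001897+0.000632=0.8567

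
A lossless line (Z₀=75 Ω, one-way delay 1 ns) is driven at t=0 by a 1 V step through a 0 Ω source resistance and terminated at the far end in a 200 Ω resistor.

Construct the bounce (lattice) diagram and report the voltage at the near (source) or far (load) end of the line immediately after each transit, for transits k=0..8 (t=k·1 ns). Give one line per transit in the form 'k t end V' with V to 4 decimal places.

0 0 source 1.0000
1 1 load 1.4545
2 2 source 1.0000
3 3 load 0.7934
4 4 source 1.0000
5 5 load 1.0939
6 6 source 1.0000
7 7 load 0.9573
8 8 source 1.0000

Γ_L=0.454545, Γ_S=-1.000000; launch V₁=1·75/75=1.000000
k=0 src: V=1.0000
k=1 load: inc=1.000000, refl=1.000000·0.454545=0.4545; V=0.000000+1.000000+0.454545=1.4545
k=2 src: inc=0.454545, refl=0.454545·-1.000000=-0.4545; V=1.000000+0.454545+-0.454545=1.0000
k=3 load: inc=-0.454545, refl=-0.454545·0.454545=-0.2066; V=1.454545+-0.454545+-0.206612=0.7934
k=4 src: inc=-0.206612, refl=-0.206612·-1.000000=0.2066; V=1.000000+-0.206612+0.206612=1.0000
k=5 load: inc=0.206612, refl=0.206612·0.454545=0.0939; V=0.793388+0.206612+0.093914=1.0939
k=6 src: inc=0.093914, refl=0.093914·-1.000000=-0.0939; V=1.000000+0.093914+-0.093914=1.0000
k=7 load: inc=-0.093914, refl=-0.093914·0.454545=-0.0427; V=1.093914+-0.093914+-0.042688=0.9573
k=8 src: inc=-0.042688, refl=-0.042688·-1.000000=0.0427; V=1.000000+-0.042688+0.042688=1.0000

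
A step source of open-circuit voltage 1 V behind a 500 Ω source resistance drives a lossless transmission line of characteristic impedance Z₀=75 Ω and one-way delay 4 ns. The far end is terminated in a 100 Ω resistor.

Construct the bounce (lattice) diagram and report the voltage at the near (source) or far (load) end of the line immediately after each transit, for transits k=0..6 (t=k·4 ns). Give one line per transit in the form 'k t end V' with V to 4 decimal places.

Γ_L=0.142857, Γ_S=0.739130; launch V₁=1·75/575=0.130435
k=0 src: V=0.1304
k=1 load: inc=0.130435, refl=0.130435·0.142857=0.0186; V=0.000000+0.130435+0.018634=0.1491
k=2 src: inc=0.018634, refl=0.018634·0.739130=0.0138; V=0.130435+0.018634+0.013773=0.1628
k=3 load: inc=0.013773, refl=0.013773·0.142857=0.0020; V=0.149068+0.013773+0.001968=0.1648
k=4 src: inc=0.001968, refl=0.001968·0.739130=0.0015; V=0.162841+0.001968+0.001454=0.1663
k=5 load: inc=0.001454, refl=0.001454·0.142857=0.0002; V=0.164808+0.001454+0.000208=0.1665
k=6 src: inc=0.000208, refl=0.000208·0.739130=0.0002; V=0.166263+0.000208+0.000154=0.1666

0 0 source 0.1304
1 4 load 0.1491
2 8 source 0.1628
3 12 load 0.1648
4 16 source 0.1663
5 20 load 0.1665
6 24 source 0.1666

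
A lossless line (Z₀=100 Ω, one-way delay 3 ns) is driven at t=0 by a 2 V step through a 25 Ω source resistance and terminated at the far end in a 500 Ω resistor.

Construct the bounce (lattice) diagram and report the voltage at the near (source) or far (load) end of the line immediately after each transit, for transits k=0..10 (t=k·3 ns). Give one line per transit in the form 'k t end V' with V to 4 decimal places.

0 0 source 1.6000
1 3 load 2.6667
2 6 source 2.0267
3 9 load 1.6000
4 12 source 1.8560
5 15 load 2.0267
6 18 source 1.9243
7 21 load 1.8560
8 24 source 1.8970
9 27 load 1.9243
10 30 source 1.9079

Γ_L=0.666667, Γ_S=-0.600000; launch V₁=2·100/125=1.600000
k=0 src: V=1.6000
k=1 load: inc=1.600000, refl=1.600000·0.666667=1.0667; V=0.000000+1.600000+1.066667=2.6667
k=2 src: inc=1.066667, refl=1.066667·-0.600000=-0.6400; V=1.600000+1.066667+-0.640000=2.0267
k=3 load: inc=-0.640000, refl=-0.640000·0.666667=-0.4267; V=2.666667+-0.640000+-0.426667=1.6000
k=4 src: inc=-0.426667, refl=-0.426667·-0.600000=0.2560; V=2.026667+-0.426667+0.256000=1.8560
k=5 load: inc=0.256000, refl=0.256000·0.666667=0.1707; V=1.600000+0.256000+0.170667=2.0267
k=6 src: inc=0.170667, refl=0.170667·-0.600000=-0.1024; V=1.856000+0.170667+-0.102400=1.9243
k=7 load: inc=-0.102400, refl=-0.102400·0.666667=-0.0683; V=2.026667+-0.102400+-0.068267=1.8560
k=8 src: inc=-0.068267, refl=-0.068267·-0.600000=0.0410; V=1.924267+-0.068267+0.040960=1.8970
k=9 load: inc=0.040960, refl=0.040960·0.666667=0.0273; V=1.856000+0.040960+0.027307=1.9243
k=10 src: inc=0.027307, refl=0.027307·-0.600000=-0.0164; V=1.896960+0.027307+-0.016384=1.9079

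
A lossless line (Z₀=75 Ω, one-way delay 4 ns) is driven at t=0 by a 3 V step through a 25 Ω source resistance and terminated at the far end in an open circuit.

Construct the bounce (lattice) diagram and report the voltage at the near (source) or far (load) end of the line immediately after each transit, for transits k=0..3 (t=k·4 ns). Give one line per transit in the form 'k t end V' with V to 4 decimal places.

Γ_L=1.000000, Γ_S=-0.500000; launch V₁=3·75/100=2.250000
k=0 src: V=2.2500
k=1 load: inc=2.250000, refl=2.250000·1.000000=2.2500; V=0.000000+2.250000+2.250000=4.5000
k=2 src: inc=2.250000, refl=2.250000·-0.500000=-1.1250; V=2.250000+2.250000+-1.125000=3.3750
k=3 load: inc=-1.125000, refl=-1.125000·1.000000=-1.1250; V=4.500000+-1.125000+-1.125000=2.2500

0 0 source 2.2500
1 4 load 4.5000
2 8 source 3.3750
3 12 load 2.2500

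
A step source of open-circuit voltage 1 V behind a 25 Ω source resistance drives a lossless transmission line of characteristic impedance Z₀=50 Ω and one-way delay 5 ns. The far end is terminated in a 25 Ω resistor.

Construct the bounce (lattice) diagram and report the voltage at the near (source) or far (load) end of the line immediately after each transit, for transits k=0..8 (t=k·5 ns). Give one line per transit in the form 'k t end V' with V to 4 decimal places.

Γ_L=-0.333333, Γ_S=-0.333333; launch V₁=1·50/75=0.666667
k=0 src: V=0.6667
k=1 load: inc=0.666667, refl=0.666667·-0.333333=-0.2222; V=0.000000+0.666667+-0.222222=0.4444
k=2 src: inc=-0.222222, refl=-0.222222·-0.333333=0.0741; V=0.666667+-0.222222+0.074074=0.5185
k=3 load: inc=0.074074, refl=0.074074·-0.333333=-0.0247; V=0.444444+0.074074+-0.024691=0.4938
k=4 src: inc=-0.024691, refl=-0.024691·-0.333333=0.0082; V=0.518519+-0.024691+0.008230=0.5021
k=5 load: inc=0.008230, refl=0.008230·-0.333333=-0.0027; V=0.493827+0.008230+-0.002743=0.4993
k=6 src: inc=-0.002743, refl=-0.002743·-0.333333=0.0009; V=0.502058+-0.002743+0.000914=0.5002
k=7 load: inc=0.000914, refl=0.000914·-0.333333=-0.0003; V=0.499314+0.000914+-0.000305=0.4999
k=8 src: inc=-0.000305, refl=-0.000305·-0.333333=0.0001; V=0.500229+-0.000305+0.000102=0.5000

0 0 source 0.6667
1 5 load 0.4444
2 10 source 0.5185
3 15 load 0.4938
4 20 source 0.5021
5 25 load 0.4993
6 30 source 0.5002
7 35 load 0.4999
8 40 source 0.5000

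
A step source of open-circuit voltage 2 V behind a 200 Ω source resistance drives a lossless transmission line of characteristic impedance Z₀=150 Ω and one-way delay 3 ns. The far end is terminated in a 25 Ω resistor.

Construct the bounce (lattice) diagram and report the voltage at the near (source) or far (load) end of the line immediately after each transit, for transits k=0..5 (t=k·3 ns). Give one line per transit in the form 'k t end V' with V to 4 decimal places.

0 0 source 0.8571
1 3 load 0.2449
2 6 source 0.1574
3 9 load 0.2199
4 12 source 0.2288
5 15 load 0.2225

Γ_L=-0.714286, Γ_S=0.142857; launch V₁=2·150/350=0.857143
k=0 src: V=0.8571
k=1 load: inc=0.857143, refl=0.857143·-0.714286=-0.6122; V=0.000000+0.857143+-0.612245=0.2449
k=2 src: inc=-0.612245, refl=-0.612245·0.142857=-0.0875; V=0.857143+-0.612245+-0.087464=0.1574
k=3 load: inc=-0.087464, refl=-0.087464·-0.714286=0.0625; V=0.244898+-0.087464+0.062474=0.2199
k=4 src: inc=0.062474, refl=0.062474·0.142857=0.0089; V=0.157434+0.062474+0.008925=0.2288
k=5 load: inc=0.008925, refl=0.008925·-0.714286=-0.0064; V=0.219908+0.008925+-0.006375=0.2225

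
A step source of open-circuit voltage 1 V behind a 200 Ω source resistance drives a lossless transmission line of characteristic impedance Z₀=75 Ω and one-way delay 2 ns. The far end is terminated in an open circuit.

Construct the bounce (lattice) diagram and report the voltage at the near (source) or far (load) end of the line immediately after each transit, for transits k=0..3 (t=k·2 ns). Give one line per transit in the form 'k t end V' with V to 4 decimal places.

0 0 source 0.2727
1 2 load 0.5455
2 4 source 0.6694
3 6 load 0.7934

Γ_L=1.000000, Γ_S=0.454545; launch V₁=1·75/275=0.272727
k=0 src: V=0.2727
k=1 load: inc=0.272727, refl=0.272727·1.000000=0.2727; V=0.000000+0.272727+0.272727=0.5455
k=2 src: inc=0.272727, refl=0.272727·0.454545=0.1240; V=0.272727+0.272727+0.123967=0.6694
k=3 load: inc=0.123967, refl=0.123967·1.000000=0.1240; V=0.545455+0.123967+0.123967=0.7934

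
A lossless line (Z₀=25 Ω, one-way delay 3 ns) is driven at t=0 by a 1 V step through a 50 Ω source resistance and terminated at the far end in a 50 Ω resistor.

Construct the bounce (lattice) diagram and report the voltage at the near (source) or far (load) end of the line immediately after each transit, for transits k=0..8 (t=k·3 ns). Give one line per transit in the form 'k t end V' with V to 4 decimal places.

Γ_L=0.333333, Γ_S=0.333333; launch V₁=1·25/75=0.333333
k=0 src: V=0.3333
k=1 load: inc=0.333333, refl=0.333333·0.333333=0.1111; V=0.000000+0.333333+0.111111=0.4444
k=2 src: inc=0.111111, refl=0.111111·0.333333=0.0370; V=0.333333+0.111111+0.037037=0.4815
k=3 load: inc=0.037037, refl=0.037037·0.333333=0.0123; V=0.444444+0.037037+0.012346=0.4938
k=4 src: inc=0.012346, refl=0.012346·0.333333=0.0041; V=0.481481+0.012346+0.004115=0.4979
k=5 load: inc=0.004115, refl=0.004115·0.333333=0.0014; V=0.493827+0.004115+0.001372=0.4993
k=6 src: inc=0.001372, refl=0.001372·0.333333=0.0005; V=0.497942+0.001372+0.000457=0.4998
k=7 load: inc=0.000457, refl=0.000457·0.333333=0.0002; V=0.499314+0.000457+0.000152=0.4999
k=8 src: inc=0.000152, refl=0.000152·0.333333=0.0001; V=0.499771+0.000152+0.000051=0.5000

0 0 source 0.3333
1 3 load 0.4444
2 6 source 0.4815
3 9 load 0.4938
4 12 source 0.4979
5 15 load 0.4993
6 18 source 0.4998
7 21 load 0.4999
8 24 source 0.5000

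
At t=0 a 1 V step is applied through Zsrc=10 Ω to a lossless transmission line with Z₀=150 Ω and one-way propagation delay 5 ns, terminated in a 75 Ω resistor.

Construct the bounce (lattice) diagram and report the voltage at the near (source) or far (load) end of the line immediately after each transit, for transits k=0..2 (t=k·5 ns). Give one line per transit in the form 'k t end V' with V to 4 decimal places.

0 0 source 0.9375
1 5 load 0.6250
2 10 source 0.8984

Γ_L=-0.333333, Γ_S=-0.875000; launch V₁=1·150/160=0.937500
k=0 src: V=0.9375
k=1 load: inc=0.937500, refl=0.937500·-0.333333=-0.3125; V=0.000000+0.937500+-0.312500=0.6250
k=2 src: inc=-0.312500, refl=-0.312500·-0.875000=0.2734; V=0.937500+-0.312500+0.273438=0.8984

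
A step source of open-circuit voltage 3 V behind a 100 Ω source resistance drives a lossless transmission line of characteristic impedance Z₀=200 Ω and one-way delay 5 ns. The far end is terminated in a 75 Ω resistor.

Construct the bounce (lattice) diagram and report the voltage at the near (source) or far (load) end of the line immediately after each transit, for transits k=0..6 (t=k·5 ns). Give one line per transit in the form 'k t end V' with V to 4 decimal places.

0 0 source 2.0000
1 5 load 1.0909
2 10 source 1.3939
3 15 load 1.2562
4 20 source 1.3021
5 25 load 1.2812
6 30 source 1.2882

Γ_L=-0.454545, Γ_S=-0.333333; launch V₁=3·200/300=2.000000
k=0 src: V=2.0000
k=1 load: inc=2.000000, refl=2.000000·-0.454545=-0.9091; V=0.000000+2.000000+-0.909091=1.0909
k=2 src: inc=-0.909091, refl=-0.909091·-0.333333=0.3030; V=2.000000+-0.909091+0.303030=1.3939
k=3 load: inc=0.303030, refl=0.303030·-0.454545=-0.1377; V=1.090909+0.303030+-0.137741=1.2562
k=4 src: inc=-0.137741, refl=-0.137741·-0.333333=0.0459; V=1.393939+-0.137741+0.045914=1.3021
k=5 load: inc=0.045914, refl=0.045914·-0.454545=-0.0209; V=1.256198+0.045914+-0.020870=1.2812
k=6 src: inc=-0.020870, refl=-0.020870·-0.333333=0.0070; V=1.302112+-0.020870+0.006957=1.2882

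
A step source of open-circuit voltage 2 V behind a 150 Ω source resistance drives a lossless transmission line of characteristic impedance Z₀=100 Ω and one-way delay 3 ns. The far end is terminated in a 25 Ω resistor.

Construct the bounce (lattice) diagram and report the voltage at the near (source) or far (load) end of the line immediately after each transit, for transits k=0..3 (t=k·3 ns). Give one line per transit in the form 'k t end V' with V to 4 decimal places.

Γ_L=-0.600000, Γ_S=0.200000; launch V₁=2·100/250=0.800000
k=0 src: V=0.8000
k=1 load: inc=0.800000, refl=0.800000·-0.600000=-0.4800; V=0.000000+0.800000+-0.480000=0.3200
k=2 src: inc=-0.480000, refl=-0.480000·0.200000=-0.0960; V=0.800000+-0.480000+-0.096000=0.2240
k=3 load: inc=-0.096000, refl=-0.096000·-0.600000=0.0576; V=0.320000+-0.096000+0.057600=0.2816

0 0 source 0.8000
1 3 load 0.3200
2 6 source 0.2240
3 9 load 0.2816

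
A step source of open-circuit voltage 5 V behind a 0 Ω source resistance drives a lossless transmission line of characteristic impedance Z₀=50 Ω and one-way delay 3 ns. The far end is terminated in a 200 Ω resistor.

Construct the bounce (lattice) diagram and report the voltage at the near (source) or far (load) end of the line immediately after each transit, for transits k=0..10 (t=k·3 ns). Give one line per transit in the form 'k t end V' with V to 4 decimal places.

0 0 source 5.0000
1 3 load 8.0000
2 6 source 5.0000
3 9 load 3.2000
4 12 source 5.0000
5 15 load 6.0800
6 18 source 5.0000
7 21 load 4.3520
8 24 source 5.0000
9 27 load 5.3888
10 30 source 5.0000

Γ_L=0.600000, Γ_S=-1.000000; launch V₁=5·50/50=5.000000
k=0 src: V=5.0000
k=1 load: inc=5.000000, refl=5.000000·0.600000=3.0000; V=0.000000+5.000000+3.000000=8.0000
k=2 src: inc=3.000000, refl=3.000000·-1.000000=-3.0000; V=5.000000+3.000000+-3.000000=5.0000
k=3 load: inc=-3.000000, refl=-3.000000·0.600000=-1.8000; V=8.000000+-3.000000+-1.800000=3.2000
k=4 src: inc=-1.800000, refl=-1.800000·-1.000000=1.8000; V=5.000000+-1.800000+1.800000=5.0000
k=5 load: inc=1.800000, refl=1.800000·0.600000=1.0800; V=3.200000+1.800000+1.080000=6.0800
k=6 src: inc=1.080000, refl=1.080000·-1.000000=-1.0800; V=5.000000+1.080000+-1.080000=5.0000
k=7 load: inc=-1.080000, refl=-1.080000·0.600000=-0.6480; V=6.080000+-1.080000+-0.648000=4.3520
k=8 src: inc=-0.648000, refl=-0.648000·-1.000000=0.6480; V=5.000000+-0.648000+0.648000=5.0000
k=9 load: inc=0.648000, refl=0.648000·0.600000=0.3888; V=4.352000+0.648000+0.388800=5.3888
k=10 src: inc=0.388800, refl=0.388800·-1.000000=-0.3888; V=5.000000+0.388800+-0.388800=5.0000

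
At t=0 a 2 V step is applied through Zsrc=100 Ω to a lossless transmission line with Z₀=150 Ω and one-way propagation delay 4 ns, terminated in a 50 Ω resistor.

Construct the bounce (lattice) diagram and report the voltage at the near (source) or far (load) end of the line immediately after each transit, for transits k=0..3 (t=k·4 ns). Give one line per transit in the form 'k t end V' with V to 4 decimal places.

Γ_L=-0.500000, Γ_S=-0.200000; launch V₁=2·150/250=1.200000
k=0 src: V=1.2000
k=1 load: inc=1.200000, refl=1.200000·-0.500000=-0.6000; V=0.000000+1.200000+-0.600000=0.6000
k=2 src: inc=-0.600000, refl=-0.600000·-0.200000=0.1200; V=1.200000+-0.600000+0.120000=0.7200
k=3 load: inc=0.120000, refl=0.120000·-0.500000=-0.0600; V=0.600000+0.120000+-0.060000=0.6600

0 0 source 1.2000
1 4 load 0.6000
2 8 source 0.7200
3 12 load 0.6600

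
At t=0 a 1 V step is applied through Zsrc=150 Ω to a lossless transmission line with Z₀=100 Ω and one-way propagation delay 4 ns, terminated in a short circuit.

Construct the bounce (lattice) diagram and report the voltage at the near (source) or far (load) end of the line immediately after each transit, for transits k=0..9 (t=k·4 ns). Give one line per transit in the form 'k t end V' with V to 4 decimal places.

Γ_L=-1.000000, Γ_S=0.200000; launch V₁=1·100/250=0.400000
k=0 src: V=0.4000
k=1 load: inc=0.400000, refl=0.400000·-1.000000=-0.4000; V=0.000000+0.400000+-0.400000=0.0000
k=2 src: inc=-0.400000, refl=-0.400000·0.200000=-0.0800; V=0.400000+-0.400000+-0.080000=-0.0800
k=3 load: inc=-0.080000, refl=-0.080000·-1.000000=0.0800; V=0.000000+-0.080000+0.080000=0.0000
k=4 src: inc=0.080000, refl=0.080000·0.200000=0.0160; V=-0.080000+0.080000+0.016000=0.0160
k=5 load: inc=0.016000, refl=0.016000·-1.000000=-0.0160; V=0.000000+0.016000+-0.016000=0.0000
k=6 src: inc=-0.016000, refl=-0.016000·0.200000=-0.0032; V=0.016000+-0.016000+-0.003200=-0.0032
k=7 load: inc=-0.003200, refl=-0.003200·-1.000000=0.0032; V=0.000000+-0.003200+0.003200=0.0000
k=8 src: inc=0.003200, refl=0.003200·0.200000=0.0006; V=-0.003200+0.003200+0.000640=0.0006
k=9 load: inc=0.000640, refl=0.000640·-1.000000=-0.0006; V=0.000000+0.000640+-0.000640=0.0000

0 0 source 0.4000
1 4 load 0.0000
2 8 source -0.0800
3 12 load 0.0000
4 16 source 0.0160
5 20 load 0.0000
6 24 source -0.0032
7 28 load 0.0000
8 32 source 0.0006
9 36 load 0.0000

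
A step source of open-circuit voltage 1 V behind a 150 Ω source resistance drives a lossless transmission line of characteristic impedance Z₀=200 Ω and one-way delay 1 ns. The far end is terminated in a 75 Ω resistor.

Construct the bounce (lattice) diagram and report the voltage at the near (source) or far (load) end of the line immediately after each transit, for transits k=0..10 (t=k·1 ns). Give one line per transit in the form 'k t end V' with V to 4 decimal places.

0 0 source 0.5714
1 1 load 0.3117
2 2 source 0.3488
3 3 load 0.3319
4 4 source 0.3343
5 5 load 0.3332
6 6 source 0.3334
7 7 load 0.3333
8 8 source 0.3333
9 9 load 0.3333
10 10 source 0.3333

Γ_L=-0.454545, Γ_S=-0.142857; launch V₁=1·200/350=0.571429
k=0 src: V=0.5714
k=1 load: inc=0.571429, refl=0.571429·-0.454545=-0.2597; V=0.000000+0.571429+-0.259740=0.3117
k=2 src: inc=-0.259740, refl=-0.259740·-0.142857=0.0371; V=0.571429+-0.259740+0.037106=0.3488
k=3 load: inc=0.037106, refl=0.037106·-0.454545=-0.0169; V=0.311688+0.037106+-0.016866=0.3319
k=4 src: inc=-0.016866, refl=-0.016866·-0.142857=0.0024; V=0.348794+-0.016866+0.002409=0.3343
k=5 load: inc=0.002409, refl=0.002409·-0.454545=-0.0011; V=0.331928+0.002409+-0.001095=0.3332
k=6 src: inc=-0.001095, refl=-0.001095·-0.142857=0.0002; V=0.334337+-0.001095+0.000156=0.3334
k=7 load: inc=0.000156, refl=0.000156·-0.454545=-0.0001; V=0.333242+0.000156+-0.000071=0.3333
k=8 src: inc=-0.000071, refl=-0.000071·-0.142857=0.0000; V=0.333399+-0.000071+0.000010=0.3333
k=9 load: inc=0.000010, refl=0.000010·-0.454545=-0.0000; V=0.333327+0.000010+-0.000005=0.3333
k=10 src: inc=-0.000005, refl=-0.000005·-0.142857=0.0000; V=0.333338+-0.000005+0.000001=0.3333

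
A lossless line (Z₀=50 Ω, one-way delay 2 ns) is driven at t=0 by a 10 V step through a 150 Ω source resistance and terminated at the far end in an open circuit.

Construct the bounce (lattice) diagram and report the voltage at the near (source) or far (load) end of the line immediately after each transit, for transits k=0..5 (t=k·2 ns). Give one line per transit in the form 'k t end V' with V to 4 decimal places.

Γ_L=1.000000, Γ_S=0.500000; launch V₁=10·50/200=2.500000
k=0 src: V=2.5000
k=1 load: inc=2.500000, refl=2.500000·1.000000=2.5000; V=0.000000+2.500000+2.500000=5.0000
k=2 src: inc=2.500000, refl=2.500000·0.500000=1.2500; V=2.500000+2.500000+1.250000=6.2500
k=3 load: inc=1.250000, refl=1.250000·1.000000=1.2500; V=5.000000+1.250000+1.250000=7.5000
k=4 src: inc=1.250000, refl=1.250000·0.500000=0.6250; V=6.250000+1.250000+0.625000=8.1250
k=5 load: inc=0.625000, refl=0.625000·1.000000=0.6250; V=7.500000+0.625000+0.625000=8.7500

0 0 source 2.5000
1 2 load 5.0000
2 4 source 6.2500
3 6 load 7.5000
4 8 source 8.1250
5 10 load 8.7500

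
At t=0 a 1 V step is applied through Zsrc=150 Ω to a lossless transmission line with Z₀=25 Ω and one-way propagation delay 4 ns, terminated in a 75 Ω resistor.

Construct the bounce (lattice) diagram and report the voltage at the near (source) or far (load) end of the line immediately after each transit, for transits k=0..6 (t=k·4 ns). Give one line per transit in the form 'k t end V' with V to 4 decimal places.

Γ_L=0.500000, Γ_S=0.714286; launch V₁=1·25/175=0.142857
k=0 src: V=0.1429
k=1 load: inc=0.142857, refl=0.142857·0.500000=0.0714; V=0.000000+0.142857+0.071429=0.2143
k=2 src: inc=0.071429, refl=0.071429·0.714286=0.0510; V=0.142857+0.071429+0.051020=0.2653
k=3 load: inc=0.051020, refl=0.051020·0.500000=0.0255; V=0.214286+0.051020+0.025510=0.2908
k=4 src: inc=0.025510, refl=0.025510·0.714286=0.0182; V=0.265306+0.025510+0.018222=0.3090
k=5 load: inc=0.018222, refl=0.018222·0.500000=0.0091; V=0.290816+0.018222+0.009111=0.3181
k=6 src: inc=0.009111, refl=0.009111·0.714286=0.0065; V=0.309038+0.009111+0.006508=0.3247

0 0 source 0.1429
1 4 load 0.2143
2 8 source 0.2653
3 12 load 0.2908
4 16 source 0.3090
5 20 load 0.3181
6 24 source 0.3247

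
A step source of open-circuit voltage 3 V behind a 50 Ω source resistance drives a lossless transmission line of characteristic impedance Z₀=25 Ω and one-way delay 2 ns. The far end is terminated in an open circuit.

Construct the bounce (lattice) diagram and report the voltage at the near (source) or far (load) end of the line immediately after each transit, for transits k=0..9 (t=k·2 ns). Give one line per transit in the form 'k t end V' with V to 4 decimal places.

0 0 source 1.0000
1 2 load 2.0000
2 4 source 2.3333
3 6 load 2.6667
4 8 source 2.7778
5 10 load 2.8889
6 12 source 2.9259
7 14 load 2.9630
8 16 source 2.9753
9 18 load 2.9877

Γ_L=1.000000, Γ_S=0.333333; launch V₁=3·25/75=1.000000
k=0 src: V=1.0000
k=1 load: inc=1.000000, refl=1.000000·1.000000=1.0000; V=0.000000+1.000000+1.000000=2.0000
k=2 src: inc=1.000000, refl=1.000000·0.333333=0.3333; V=1.000000+1.000000+0.333333=2.3333
k=3 load: inc=0.333333, refl=0.333333·1.000000=0.3333; V=2.000000+0.333333+0.333333=2.6667
k=4 src: inc=0.333333, refl=0.333333·0.333333=0.1111; V=2.333333+0.333333+0.111111=2.7778
k=5 load: inc=0.111111, refl=0.111111·1.000000=0.1111; V=2.666667+0.111111+0.111111=2.8889
k=6 src: inc=0.111111, refl=0.111111·0.333333=0.0370; V=2.777778+0.111111+0.037037=2.9259
k=7 load: inc=0.037037, refl=0.037037·1.000000=0.0370; V=2.888889+0.037037+0.037037=2.9630
k=8 src: inc=0.037037, refl=0.037037·0.333333=0.0123; V=2.925926+0.037037+0.012346=2.9753
k=9 load: inc=0.012346, refl=0.012346·1.000000=0.0123; V=2.962963+0.012346+0.012346=2.9877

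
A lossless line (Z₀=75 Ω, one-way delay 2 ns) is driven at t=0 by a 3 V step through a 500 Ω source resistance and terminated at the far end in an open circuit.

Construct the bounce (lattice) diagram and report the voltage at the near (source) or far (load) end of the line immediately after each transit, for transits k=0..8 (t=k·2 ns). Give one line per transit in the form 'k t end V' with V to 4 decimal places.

Γ_L=1.000000, Γ_S=0.739130; launch V₁=3·75/575=0.391304
k=0 src: V=0.3913
k=1 load: inc=0.391304, refl=0.391304·1.000000=0.3913; V=0.000000+0.391304+0.391304=0.7826
k=2 src: inc=0.391304, refl=0.391304·0.739130=0.2892; V=0.391304+0.391304+0.289225=1.0718
k=3 load: inc=0.289225, refl=0.289225·1.000000=0.2892; V=0.782609+0.289225+0.289225=1.3611
k=4 src: inc=0.289225, refl=0.289225·0.739130=0.2138; V=1.071834+0.289225+0.213775=1.5748
k=5 load: inc=0.213775, refl=0.213775·1.000000=0.2138; V=1.361059+0.213775+0.213775=1.7886
k=6 src: inc=0.213775, refl=0.213775·0.739130=0.1580; V=1.574834+0.213775+0.158008=1.9466
k=7 load: inc=0.158008, refl=0.158008·1.000000=0.1580; V=1.788609+0.158008+0.158008=2.1046
k=8 src: inc=0.158008, refl=0.158008·0.739130=0.1168; V=1.946616+0.158008+0.116788=2.2214

0 0 source 0.3913
1 2 load 0.7826
2 4 source 1.0718
3 6 load 1.3611
4 8 source 1.5748
5 10 load 1.7886
6 12 source 1.9466
7 14 load 2.1046
8 16 source 2.2214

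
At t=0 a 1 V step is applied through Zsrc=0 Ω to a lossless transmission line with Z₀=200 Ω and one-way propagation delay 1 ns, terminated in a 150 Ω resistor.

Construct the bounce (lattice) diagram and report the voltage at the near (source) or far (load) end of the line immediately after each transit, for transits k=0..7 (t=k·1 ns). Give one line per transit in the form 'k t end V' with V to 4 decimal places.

0 0 source 1.0000
1 1 load 0.8571
2 2 source 1.0000
3 3 load 0.9796
4 4 source 1.0000
5 5 load 0.9971
6 6 source 1.0000
7 7 load 0.9996

Γ_L=-0.142857, Γ_S=-1.000000; launch V₁=1·200/200=1.000000
k=0 src: V=1.0000
k=1 load: inc=1.000000, refl=1.000000·-0.142857=-0.1429; V=0.000000+1.000000+-0.142857=0.8571
k=2 src: inc=-0.142857, refl=-0.142857·-1.000000=0.1429; V=1.000000+-0.142857+0.142857=1.0000
k=3 load: inc=0.142857, refl=0.142857·-0.142857=-0.0204; V=0.857143+0.142857+-0.020408=0.9796
k=4 src: inc=-0.020408, refl=-0.020408·-1.000000=0.0204; V=1.000000+-0.020408+0.020408=1.0000
k=5 load: inc=0.020408, refl=0.020408·-0.142857=-0.0029; V=0.979592+0.020408+-0.002915=0.9971
k=6 src: inc=-0.002915, refl=-0.002915·-1.000000=0.0029; V=1.000000+-0.002915+0.002915=1.0000
k=7 load: inc=0.002915, refl=0.002915·-0.142857=-0.0004; V=0.997085+0.002915+-0.000416=0.9996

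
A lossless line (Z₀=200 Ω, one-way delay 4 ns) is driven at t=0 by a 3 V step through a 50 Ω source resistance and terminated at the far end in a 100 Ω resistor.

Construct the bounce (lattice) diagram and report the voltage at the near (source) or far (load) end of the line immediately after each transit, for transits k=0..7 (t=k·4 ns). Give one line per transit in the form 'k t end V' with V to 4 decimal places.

0 0 source 2.4000
1 4 load 1.6000
2 8 source 2.0800
3 12 load 1.9200
4 16 source 2.0160
5 20 load 1.9840
6 24 source 2.0032
7 28 load 1.9968

Γ_L=-0.333333, Γ_S=-0.600000; launch V₁=3·200/250=2.400000
k=0 src: V=2.4000
k=1 load: inc=2.400000, refl=2.400000·-0.333333=-0.8000; V=0.000000+2.400000+-0.800000=1.6000
k=2 src: inc=-0.800000, refl=-0.800000·-0.600000=0.4800; V=2.400000+-0.800000+0.480000=2.0800
k=3 load: inc=0.480000, refl=0.480000·-0.333333=-0.1600; V=1.600000+0.480000+-0.160000=1.9200
k=4 src: inc=-0.160000, refl=-0.160000·-0.600000=0.0960; V=2.080000+-0.160000+0.096000=2.0160
k=5 load: inc=0.096000, refl=0.096000·-0.333333=-0.0320; V=1.920000+0.096000+-0.032000=1.9840
k=6 src: inc=-0.032000, refl=-0.032000·-0.600000=0.0192; V=2.016000+-0.032000+0.019200=2.0032
k=7 load: inc=0.019200, refl=0.019200·-0.333333=-0.0064; V=1.984000+0.019200+-0.006400=1.9968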